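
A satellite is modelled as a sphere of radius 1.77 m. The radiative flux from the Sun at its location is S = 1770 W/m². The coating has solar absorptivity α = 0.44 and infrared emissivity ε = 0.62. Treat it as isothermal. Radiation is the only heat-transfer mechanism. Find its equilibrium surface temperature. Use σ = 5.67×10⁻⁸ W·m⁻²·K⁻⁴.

T ≈ 273 K

At equilibrium, absorbed power = emitted power.
Absorbing cross-section = πr² = 9.842 m²; emitting surface = 4πr² = 39.37 m² (ratio 4).
αS·A_cross = εσ·A_surf·T⁴  ⇒  T⁴ = αS/(ε·4σ).
T⁴ = 0.440·1770/(0.62·4·5.67×10⁻⁸) = 5.538×10⁹ K⁴.
T = (5.538×10⁹)^(1/4).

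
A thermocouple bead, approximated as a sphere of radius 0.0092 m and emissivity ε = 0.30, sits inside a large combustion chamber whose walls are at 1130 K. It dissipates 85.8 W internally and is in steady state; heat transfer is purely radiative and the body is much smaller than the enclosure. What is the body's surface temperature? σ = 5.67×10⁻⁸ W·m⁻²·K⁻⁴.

T ≈ 1590 K

For a small grey body in a large enclosure, net radiated power = εσA(T⁴ − T_w⁴).
Steady state: P = εσA(T⁴ − T_w⁴) with A = 4πr² = 0.001064 m².
T⁴ = P/(εσA) + T_w⁴ = 85.8/(0.30·5.67×10⁻⁸·0.001064) + (1130)⁴
    = 4.742×10¹² + 1.630×10¹² = 6.373×10¹² K⁴.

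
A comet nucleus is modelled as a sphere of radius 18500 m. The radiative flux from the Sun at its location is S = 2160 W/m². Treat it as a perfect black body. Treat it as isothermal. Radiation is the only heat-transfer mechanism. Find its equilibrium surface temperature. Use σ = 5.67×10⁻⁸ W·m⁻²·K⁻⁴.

T ≈ 312 K

At equilibrium, absorbed power = emitted power.
Absorbing cross-section = πr² = 1.075×10⁹ m²; emitting surface = 4πr² = 4.301×10⁹ m² (ratio 4).
S·A_cross = εσ·A_surf·T⁴  ⇒  T⁴ = S/(4σ).
T⁴ = 1.00·2160/(4·5.67×10⁻⁸) = 9.524×10⁹ K⁴.
T = (9.524×10⁹)^(1/4).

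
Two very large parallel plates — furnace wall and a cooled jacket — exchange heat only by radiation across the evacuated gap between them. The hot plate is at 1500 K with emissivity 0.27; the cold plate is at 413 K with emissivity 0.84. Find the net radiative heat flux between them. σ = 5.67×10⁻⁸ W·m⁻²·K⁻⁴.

For two infinite grey parallel plates, q = σ(T₁⁴ − T₂⁴)/(1/ε₁ + 1/ε₂ − 1).
T₁⁴ − T₂⁴ = 5.062×10¹² − 2.909×10¹⁰ = 5.033×10¹² K⁴.
1/ε₁ + 1/ε₂ − 1 = 3.704 + 1.190 − 1 = 3.894.
q = 5.67×10⁻⁸ × 5.033×10¹² / 3.894.

q ≈ 73300 W/m²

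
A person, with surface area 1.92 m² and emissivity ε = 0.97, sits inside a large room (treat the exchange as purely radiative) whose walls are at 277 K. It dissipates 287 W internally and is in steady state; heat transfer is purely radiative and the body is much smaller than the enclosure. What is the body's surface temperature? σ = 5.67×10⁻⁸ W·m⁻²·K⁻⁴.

T ≈ 305 K

For a small grey body in a large enclosure, net radiated power = εσA(T⁴ − T_w⁴).
Steady state: P = εσA(T⁴ − T_w⁴) with A = 1.92 m².
T⁴ = P/(εσA) + T_w⁴ = 287/(0.97·5.67×10⁻⁸·1.920) + (277)⁴
    = 2.718×10⁹ + 5.887×10⁹ = 8.605×10⁹ K⁴.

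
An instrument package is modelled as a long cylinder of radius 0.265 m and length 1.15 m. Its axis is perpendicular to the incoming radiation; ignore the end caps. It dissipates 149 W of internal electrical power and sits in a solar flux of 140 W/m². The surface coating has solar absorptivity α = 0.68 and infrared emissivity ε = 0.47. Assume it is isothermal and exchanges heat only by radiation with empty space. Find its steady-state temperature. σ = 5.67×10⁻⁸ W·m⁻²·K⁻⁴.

At steady state, absorbed solar power + internal power = radiated power.
Absorbed: α·S·A_cross = 0.68·140·0.6095 = 58.02 W (cross-section 2rL).
Total input = 58.02 + 149 = 207.0 W.
Radiated: εσ·A_surf·T⁴ with A_surf = 2πrL = 1.915 m².
T⁴ = 207.0/(0.47·5.67×10⁻⁸·1.915) = 4.057×10⁹ K⁴.

T ≈ 252 K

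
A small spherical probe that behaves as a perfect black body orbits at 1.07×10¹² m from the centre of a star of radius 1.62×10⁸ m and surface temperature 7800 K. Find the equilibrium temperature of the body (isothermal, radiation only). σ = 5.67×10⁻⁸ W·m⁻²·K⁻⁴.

The star's surface emits σT_*⁴; at distance d the flux is S = σT_*⁴(R_*/d)².
S = 5.67×10⁻⁸·(7800)⁴·(1.62×10⁸/1.07×10¹²)² = 4.811 W/m².
For an isothermal sphere T⁴ = (1−a)S/(4σ) = 2.121×10⁷ K⁴.

T ≈ 67.9 K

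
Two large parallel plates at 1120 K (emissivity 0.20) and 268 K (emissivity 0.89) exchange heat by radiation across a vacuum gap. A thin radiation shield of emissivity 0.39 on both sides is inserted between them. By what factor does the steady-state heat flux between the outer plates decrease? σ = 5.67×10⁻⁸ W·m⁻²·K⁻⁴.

Without shield: q₀ = σΔ(T⁴)/(1/ε₁+1/ε₂−1) with denominator 5.124.
With shield the two gaps are in series; the resistances add: (1/ε₁+1/ε_s−1)+(1/ε_s+1/ε₂−1) = 6.564+2.688 = 9.252.
Heat-flux ratio q₀/q = 9.252/5.124.

factor ≈ 1.81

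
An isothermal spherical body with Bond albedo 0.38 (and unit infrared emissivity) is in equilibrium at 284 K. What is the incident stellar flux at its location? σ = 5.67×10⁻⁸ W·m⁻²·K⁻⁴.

S ≈ 2380 W/m²

(1−a)S·πr² = σ·4πr²·T⁴ ⇒ S = 4σT⁴/(1−a).
S = 4·5.67×10⁻⁸·6.505×10⁹/0.620.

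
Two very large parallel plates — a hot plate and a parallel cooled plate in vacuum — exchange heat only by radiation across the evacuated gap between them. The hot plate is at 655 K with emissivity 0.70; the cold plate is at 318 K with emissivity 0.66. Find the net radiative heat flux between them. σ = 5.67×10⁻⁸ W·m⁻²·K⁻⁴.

For two infinite grey parallel plates, q = σ(T₁⁴ − T₂⁴)/(1/ε₁ + 1/ε₂ − 1).
T₁⁴ − T₂⁴ = 1.841×10¹¹ − 1.023×10¹⁰ = 1.738×10¹¹ K⁴.
1/ε₁ + 1/ε₂ − 1 = 1.429 + 1.515 − 1 = 1.944.
q = 5.67×10⁻⁸ × 1.738×10¹¹ / 1.944.

q ≈ 5070 W/m²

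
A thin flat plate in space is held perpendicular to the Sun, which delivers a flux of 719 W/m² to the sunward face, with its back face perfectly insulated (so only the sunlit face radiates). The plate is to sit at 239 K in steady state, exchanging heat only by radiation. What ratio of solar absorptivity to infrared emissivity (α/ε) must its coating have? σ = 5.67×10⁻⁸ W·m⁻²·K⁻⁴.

α/ε ≈ 0.257

Balance: αS·A = εσ·1A·T⁴ ⇒ α/ε = σT⁴/S.
α/ε = 5.67×10⁻⁸·(239)⁴/719 = 5.67×10⁻⁸·3.263×10⁹/719.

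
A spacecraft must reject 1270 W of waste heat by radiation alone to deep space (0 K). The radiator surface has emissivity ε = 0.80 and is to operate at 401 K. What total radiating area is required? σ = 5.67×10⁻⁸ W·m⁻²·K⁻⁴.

P = εσA T⁴ ⇒ A = P/(εσT⁴).
T⁴ = 2.586×10¹⁰ K⁴.
A = 1270/(0.80 × 5.67×10⁻⁸ × 2.586×10¹⁰).

A ≈ 1.08 m²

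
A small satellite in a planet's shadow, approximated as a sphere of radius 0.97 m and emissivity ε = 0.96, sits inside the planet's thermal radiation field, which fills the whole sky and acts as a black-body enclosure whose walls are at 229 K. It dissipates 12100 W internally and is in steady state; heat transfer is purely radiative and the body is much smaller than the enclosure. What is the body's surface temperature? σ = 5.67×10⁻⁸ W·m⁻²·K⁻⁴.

For a small grey body in a large enclosure, net radiated power = εσA(T⁴ − T_w⁴).
Steady state: P = εσA(T⁴ − T_w⁴) with A = 4πr² = 11.82 m².
T⁴ = P/(εσA) + T_w⁴ = 12100/(0.96·5.67×10⁻⁸·11.82) + (229)⁴
    = 1.880×10¹⁰ + 2.750×10⁹ = 2.155×10¹⁰ K⁴.

T ≈ 383 K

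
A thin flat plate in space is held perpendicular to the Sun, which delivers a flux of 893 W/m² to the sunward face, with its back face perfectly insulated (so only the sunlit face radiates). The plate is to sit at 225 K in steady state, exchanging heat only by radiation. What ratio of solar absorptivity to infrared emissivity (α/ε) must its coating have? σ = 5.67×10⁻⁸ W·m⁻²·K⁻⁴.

α/ε ≈ 0.163

Balance: αS·A = εσ·1A·T⁴ ⇒ α/ε = σT⁴/S.
α/ε = 5.67×10⁻⁸·(225)⁴/893 = 5.67×10⁻⁸·2.563×10⁹/893.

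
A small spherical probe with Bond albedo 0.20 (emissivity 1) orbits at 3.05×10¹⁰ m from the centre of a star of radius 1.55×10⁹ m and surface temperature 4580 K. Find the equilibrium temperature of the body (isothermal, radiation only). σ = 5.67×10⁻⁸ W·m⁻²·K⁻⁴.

T ≈ 690 K

The star's surface emits σT_*⁴; at distance d the flux is S = σT_*⁴(R_*/d)².
S = 5.67×10⁻⁸·(4580)⁴·(1.55×10⁹/3.05×10¹⁰)² = 64430 W/m².
For an isothermal sphere T⁴ = (1−a)S/(4σ) = 2.273×10¹¹ K⁴.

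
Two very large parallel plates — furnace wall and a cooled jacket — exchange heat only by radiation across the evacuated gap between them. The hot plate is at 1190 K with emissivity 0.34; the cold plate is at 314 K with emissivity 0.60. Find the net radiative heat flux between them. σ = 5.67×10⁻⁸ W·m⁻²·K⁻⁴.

For two infinite grey parallel plates, q = σ(T₁⁴ − T₂⁴)/(1/ε₁ + 1/ε₂ − 1).
T₁⁴ − T₂⁴ = 2.005×10¹² − 9.721×10⁹ = 1.996×10¹² K⁴.
1/ε₁ + 1/ε₂ − 1 = 2.941 + 1.667 − 1 = 3.608.
q = 5.67×10⁻⁸ × 1.996×10¹² / 3.608.

q ≈ 31400 W/m²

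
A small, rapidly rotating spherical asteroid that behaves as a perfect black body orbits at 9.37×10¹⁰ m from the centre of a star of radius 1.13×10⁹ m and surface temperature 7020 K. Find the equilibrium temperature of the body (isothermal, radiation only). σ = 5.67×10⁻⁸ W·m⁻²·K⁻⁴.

The star's surface emits σT_*⁴; at distance d the flux is S = σT_*⁴(R_*/d)².
S = 5.67×10⁻⁸·(7020)⁴·(1.13×10⁹/9.37×10¹⁰)² = 20030 W/m².
For an isothermal sphere T⁴ = (1−a)S/(4σ) = 8.830×10¹⁰ K⁴.

T ≈ 545 K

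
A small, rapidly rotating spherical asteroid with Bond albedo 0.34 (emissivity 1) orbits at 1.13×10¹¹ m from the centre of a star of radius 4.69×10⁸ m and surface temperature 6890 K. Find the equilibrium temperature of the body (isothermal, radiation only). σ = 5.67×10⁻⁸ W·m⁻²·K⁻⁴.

T ≈ 283 K

The star's surface emits σT_*⁴; at distance d the flux is S = σT_*⁴(R_*/d)².
S = 5.67×10⁻⁸·(6890)⁴·(4.69×10⁸/1.13×10¹¹)² = 2201 W/m².
For an isothermal sphere T⁴ = (1−a)S/(4σ) = 6.405×10⁹ K⁴.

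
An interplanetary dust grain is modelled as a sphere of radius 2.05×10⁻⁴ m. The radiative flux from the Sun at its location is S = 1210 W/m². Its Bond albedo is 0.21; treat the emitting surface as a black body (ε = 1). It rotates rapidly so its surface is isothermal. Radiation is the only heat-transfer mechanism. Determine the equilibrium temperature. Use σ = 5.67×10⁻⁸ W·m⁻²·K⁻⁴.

T ≈ 255 K

At equilibrium, absorbed power = emitted power.
Absorbing cross-section = πr² = 1.320×10⁻⁷ m²; emitting surface = 4πr² = 5.281×10⁻⁷ m² (ratio 4).
(1−a)S·A_cross = εσ·A_surf·T⁴  ⇒  T⁴ = (1−a)S/(4σ).
T⁴ = 0.790·1210/(4·5.67×10⁻⁸) = 4.215×10⁹ K⁴.
T = (4.215×10⁹)^(1/4).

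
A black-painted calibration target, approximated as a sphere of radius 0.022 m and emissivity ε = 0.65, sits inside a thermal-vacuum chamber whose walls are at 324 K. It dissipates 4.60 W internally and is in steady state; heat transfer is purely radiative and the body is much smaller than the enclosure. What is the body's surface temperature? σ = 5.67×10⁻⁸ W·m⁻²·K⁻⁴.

For a small grey body in a large enclosure, net radiated power = εσA(T⁴ − T_w⁴).
Steady state: P = εσA(T⁴ − T_w⁴) with A = 4πr² = 0.006082 m².
T⁴ = P/(εσA) + T_w⁴ = 4.60/(0.65·5.67×10⁻⁸·0.006082) + (324)⁴
    = 2.052×10¹⁰ + 1.102×10¹⁰ = 3.154×10¹⁰ K⁴.

T ≈ 421 K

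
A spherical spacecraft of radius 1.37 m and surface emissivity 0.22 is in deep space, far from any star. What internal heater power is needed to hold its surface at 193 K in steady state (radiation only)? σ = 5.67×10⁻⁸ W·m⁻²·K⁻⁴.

P = εσ·4πr²·T⁴.
4πr² = 23.59 m²; T⁴ = 1.387×10⁹ K⁴.
P = 0.22·5.67×10⁻⁸·23.59·1.387×10⁹.

P ≈ 408 W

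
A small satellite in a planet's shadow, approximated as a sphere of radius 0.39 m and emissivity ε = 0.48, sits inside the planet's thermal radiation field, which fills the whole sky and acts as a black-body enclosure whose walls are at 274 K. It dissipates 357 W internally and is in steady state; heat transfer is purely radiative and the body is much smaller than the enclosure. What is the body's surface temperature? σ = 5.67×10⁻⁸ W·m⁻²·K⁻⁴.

T ≈ 334 K

For a small grey body in a large enclosure, net radiated power = εσA(T⁴ − T_w⁴).
Steady state: P = εσA(T⁴ − T_w⁴) with A = 4πr² = 1.911 m².
T⁴ = P/(εσA) + T_w⁴ = 357/(0.48·5.67×10⁻⁸·1.911) + (274)⁴
    = 6.863×10⁹ + 5.636×10⁹ = 1.250×10¹⁰ K⁴.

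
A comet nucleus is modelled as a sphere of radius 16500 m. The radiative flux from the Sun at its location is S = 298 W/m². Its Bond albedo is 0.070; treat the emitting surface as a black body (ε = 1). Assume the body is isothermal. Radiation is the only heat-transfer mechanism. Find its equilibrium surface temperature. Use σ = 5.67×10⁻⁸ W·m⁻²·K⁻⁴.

T ≈ 187 K

At equilibrium, absorbed power = emitted power.
Absorbing cross-section = πr² = 8.553×10⁸ m²; emitting surface = 4πr² = 3.421×10⁹ m² (ratio 4).
(1−a)S·A_cross = εσ·A_surf·T⁴  ⇒  T⁴ = (1−a)S/(4σ).
T⁴ = 0.930·298/(4·5.67×10⁻⁸) = 1.222×10⁹ K⁴.
T = (1.222×10⁹)^(1/4).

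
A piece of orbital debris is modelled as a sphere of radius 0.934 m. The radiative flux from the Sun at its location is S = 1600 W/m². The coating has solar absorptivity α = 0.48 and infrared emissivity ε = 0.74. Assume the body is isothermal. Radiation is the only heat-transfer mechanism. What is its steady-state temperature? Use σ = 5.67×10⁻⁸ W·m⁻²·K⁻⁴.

At equilibrium, absorbed power = emitted power.
Absorbing cross-section = πr² = 2.741 m²; emitting surface = 4πr² = 10.96 m² (ratio 4).
αS·A_cross = εσ·A_surf·T⁴  ⇒  T⁴ = αS/(ε·4σ).
T⁴ = 0.480·1600/(0.74·4·5.67×10⁻⁸) = 4.576×10⁹ K⁴.
T = (4.576×10⁹)^(1/4).

T ≈ 260 K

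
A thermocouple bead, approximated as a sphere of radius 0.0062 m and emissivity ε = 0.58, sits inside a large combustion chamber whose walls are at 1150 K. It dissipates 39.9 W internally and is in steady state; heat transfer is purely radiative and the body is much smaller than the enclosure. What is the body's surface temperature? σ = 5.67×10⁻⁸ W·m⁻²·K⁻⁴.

T ≈ 1440 K

For a small grey body in a large enclosure, net radiated power = εσA(T⁴ − T_w⁴).
Steady state: P = εσA(T⁴ − T_w⁴) with A = 4πr² = 4.831×10⁻⁴ m².
T⁴ = P/(εσA) + T_w⁴ = 39.9/(0.58·5.67×10⁻⁸·4.831×10⁻⁴) + (1150)⁴
    = 2.512×10¹² + 1.749×10¹² = 4.261×10¹² K⁴.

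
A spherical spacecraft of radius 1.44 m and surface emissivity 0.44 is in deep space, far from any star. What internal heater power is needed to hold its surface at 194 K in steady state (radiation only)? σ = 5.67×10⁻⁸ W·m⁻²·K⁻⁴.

P ≈ 921 W

P = εσ·4πr²·T⁴.
4πr² = 26.06 m²; T⁴ = 1.416×10⁹ K⁴.
P = 0.44·5.67×10⁻⁸·26.06·1.416×10⁹.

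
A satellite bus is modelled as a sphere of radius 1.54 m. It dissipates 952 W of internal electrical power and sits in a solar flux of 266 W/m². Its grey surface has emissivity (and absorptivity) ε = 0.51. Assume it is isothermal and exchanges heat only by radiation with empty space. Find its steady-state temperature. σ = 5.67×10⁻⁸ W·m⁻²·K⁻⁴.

T ≈ 218 K

At steady state, absorbed solar power + internal power = radiated power.
Absorbed: α·S·A_cross = 0.51·266·7.451 = 1011 W (cross-section πr²).
Total input = 1011 + 952 = 1963 W.
Radiated: εσ·A_surf·T⁴ with A_surf = 4πr² = 29.80 m².
T⁴ = 1963/(0.51·5.67×10⁻⁸·29.80) = 2.278×10⁹ K⁴.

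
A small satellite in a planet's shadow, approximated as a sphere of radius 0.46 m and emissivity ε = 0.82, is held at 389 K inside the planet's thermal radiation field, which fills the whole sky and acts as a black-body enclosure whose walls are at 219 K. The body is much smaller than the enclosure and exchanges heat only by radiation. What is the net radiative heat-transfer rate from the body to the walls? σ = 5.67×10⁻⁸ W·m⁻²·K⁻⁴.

P_net ≈ 2550 W

For a small grey body in a large enclosure: P_net = εσA(T_body⁴ − T_wall⁴).
A = 4πr² = 2.659 m²; T_body⁴ − T_wall⁴ = 2.290×10¹⁰ − 2.300×10⁹ = 2.060×10¹⁰ K⁴.
|P_net| = 0.82·5.67×10⁻⁸·2.659·2.060×10¹⁰.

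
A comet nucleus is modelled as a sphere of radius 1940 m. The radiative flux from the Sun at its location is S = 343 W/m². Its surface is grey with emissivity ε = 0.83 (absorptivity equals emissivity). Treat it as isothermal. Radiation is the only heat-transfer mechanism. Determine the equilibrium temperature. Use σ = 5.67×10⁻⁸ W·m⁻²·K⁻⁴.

At equilibrium, absorbed power = emitted power.
Absorbing cross-section = πr² = 1.182×10⁷ m²; emitting surface = 4πr² = 4.729×10⁷ m² (ratio 4).
εS·A_cross = εσ·A_surf·T⁴  ⇒  T⁴ = S/(4σ)   (ε cancels).
T⁴ = 343/(4·5.67×10⁻⁸) = 1.512×10⁹ K⁴.
T = (1.512×10⁹)^(1/4).

T ≈ 197 K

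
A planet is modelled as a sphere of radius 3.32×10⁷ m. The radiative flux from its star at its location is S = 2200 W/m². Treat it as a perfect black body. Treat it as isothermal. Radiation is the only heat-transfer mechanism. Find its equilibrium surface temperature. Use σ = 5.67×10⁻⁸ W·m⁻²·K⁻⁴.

At equilibrium, absorbed power = emitted power.
Absorbing cross-section = πr² = 3.463×10¹⁵ m²; emitting surface = 4πr² = 1.385×10¹⁶ m² (ratio 4).
S·A_cross = εσ·A_surf·T⁴  ⇒  T⁴ = S/(4σ).
T⁴ = 1.00·2200/(4·5.67×10⁻⁸) = 9.700×10⁹ K⁴.
T = (9.700×10⁹)^(1/4).

T ≈ 314 K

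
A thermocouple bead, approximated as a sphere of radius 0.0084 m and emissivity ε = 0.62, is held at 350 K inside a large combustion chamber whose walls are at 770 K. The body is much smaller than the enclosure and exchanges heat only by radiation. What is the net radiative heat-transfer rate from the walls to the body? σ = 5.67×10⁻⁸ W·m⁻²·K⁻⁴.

For a small grey body in a large enclosure: P_net = εσA(T_body⁴ − T_wall⁴).
A = 4πr² = 8.867×10⁻⁴ m²; T_body⁴ − T_wall⁴ = 1.501×10¹⁰ − 3.515×10¹¹ = -3.365×10¹¹ K⁴.
|P_net| = 0.62·5.67×10⁻⁸·8.867×10⁻⁴·3.365×10¹¹.

P_net ≈ 10.5 W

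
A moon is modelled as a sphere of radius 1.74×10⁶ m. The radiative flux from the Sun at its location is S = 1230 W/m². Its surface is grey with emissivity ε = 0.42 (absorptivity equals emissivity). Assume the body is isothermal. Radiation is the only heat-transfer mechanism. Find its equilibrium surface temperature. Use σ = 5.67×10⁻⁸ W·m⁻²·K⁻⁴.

At equilibrium, absorbed power = emitted power.
Absorbing cross-section = πr² = 9.511×10¹² m²; emitting surface = 4πr² = 3.805×10¹³ m² (ratio 4).
εS·A_cross = εσ·A_surf·T⁴  ⇒  T⁴ = S/(4σ)   (ε cancels).
T⁴ = 1230/(4·5.67×10⁻⁸) = 5.423×10⁹ K⁴.
T = (5.423×10⁹)^(1/4).

T ≈ 271 K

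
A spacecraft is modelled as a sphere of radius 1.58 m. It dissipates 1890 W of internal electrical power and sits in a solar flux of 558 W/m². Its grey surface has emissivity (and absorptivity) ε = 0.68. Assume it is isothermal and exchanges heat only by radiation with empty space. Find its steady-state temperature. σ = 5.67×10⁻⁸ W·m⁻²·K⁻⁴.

T ≈ 252 K

At steady state, absorbed solar power + internal power = radiated power.
Absorbed: α·S·A_cross = 0.68·558·7.843 = 2976 W (cross-section πr²).
Total input = 2976 + 1890 = 4866 W.
Radiated: εσ·A_surf·T⁴ with A_surf = 4πr² = 31.37 m².
T⁴ = 4866/(0.68·5.67×10⁻⁸·31.37) = 4.023×10⁹ K⁴.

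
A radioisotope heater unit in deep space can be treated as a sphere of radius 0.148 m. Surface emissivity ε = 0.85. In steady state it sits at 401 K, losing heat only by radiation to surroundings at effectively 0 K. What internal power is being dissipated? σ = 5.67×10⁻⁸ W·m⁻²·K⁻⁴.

P ≈ 343 W

Steady state: P = εσA T⁴.
A = 4πr² = 0.2753 m²; T⁴ = (401)⁴ = 2.586×10¹⁰ K⁴.
P = 0.85 × 5.67×10⁻⁸ × 0.2753 × 2.586×10¹⁰.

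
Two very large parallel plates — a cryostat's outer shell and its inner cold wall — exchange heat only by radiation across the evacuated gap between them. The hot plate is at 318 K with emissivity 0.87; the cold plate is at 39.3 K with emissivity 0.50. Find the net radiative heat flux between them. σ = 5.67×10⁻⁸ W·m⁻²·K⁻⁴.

q ≈ 270 W/m²

For two infinite grey parallel plates, q = σ(T₁⁴ − T₂⁴)/(1/ε₁ + 1/ε₂ − 1).
T₁⁴ − T₂⁴ = 1.023×10¹⁰ − 2.385×10⁶ = 1.022×10¹⁰ K⁴.
1/ε₁ + 1/ε₂ − 1 = 1.149 + 2.000 − 1 = 2.149.
q = 5.67×10⁻⁸ × 1.022×10¹⁰ / 2.149.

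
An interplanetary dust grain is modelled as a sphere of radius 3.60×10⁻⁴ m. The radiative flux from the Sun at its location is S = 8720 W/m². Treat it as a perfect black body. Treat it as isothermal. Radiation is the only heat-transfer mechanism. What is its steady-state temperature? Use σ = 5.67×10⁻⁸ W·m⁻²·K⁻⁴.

T ≈ 443 K

At equilibrium, absorbed power = emitted power.
Absorbing cross-section = πr² = 4.072×10⁻⁷ m²; emitting surface = 4πr² = 1.629×10⁻⁶ m² (ratio 4).
S·A_cross = εσ·A_surf·T⁴  ⇒  T⁴ = S/(4σ).
T⁴ = 1.00·8720/(4·5.67×10⁻⁸) = 3.845×10¹⁰ K⁴.
T = (3.845×10¹⁰)^(1/4).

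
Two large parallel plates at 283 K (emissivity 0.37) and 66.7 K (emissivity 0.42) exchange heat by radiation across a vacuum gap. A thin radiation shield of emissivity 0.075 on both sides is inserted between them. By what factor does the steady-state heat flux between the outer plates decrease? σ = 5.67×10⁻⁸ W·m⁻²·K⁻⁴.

factor ≈ 7.29

Without shield: q₀ = σΔ(T⁴)/(1/ε₁+1/ε₂−1) with denominator 4.084.
With shield the two gaps are in series; the resistances add: (1/ε₁+1/ε_s−1)+(1/ε_s+1/ε₂−1) = 15.04+14.71 = 29.75.
Heat-flux ratio q₀/q = 29.75/4.084.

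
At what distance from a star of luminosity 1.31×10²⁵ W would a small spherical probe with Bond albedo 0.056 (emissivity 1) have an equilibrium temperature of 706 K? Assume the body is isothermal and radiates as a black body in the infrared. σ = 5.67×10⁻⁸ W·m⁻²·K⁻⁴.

d ≈ 4.18×10⁹ m

For an isothermal black-emitting sphere, (1−a)S·πr² = σ·4πr²·T⁴ ⇒ S = 4σT⁴/(1−a).
S = 4·5.67×10⁻⁸·(706)⁴/0.944 = 59690 W/m².
Flux falls as S = L/(4πd²), so d = √(L/(4πS)) = √(1.31×10²⁵/(4π·59690)).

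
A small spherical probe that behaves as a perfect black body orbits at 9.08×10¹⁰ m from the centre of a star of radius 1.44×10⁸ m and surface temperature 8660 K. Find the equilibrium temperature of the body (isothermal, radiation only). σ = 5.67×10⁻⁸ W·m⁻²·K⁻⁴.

The star's surface emits σT_*⁴; at distance d the flux is S = σT_*⁴(R_*/d)².
S = 5.67×10⁻⁸·(8660)⁴·(1.44×10⁸/9.08×10¹⁰)² = 802.1 W/m².
For an isothermal sphere T⁴ = (1−a)S/(4σ) = 3.536×10⁹ K⁴.

T ≈ 244 K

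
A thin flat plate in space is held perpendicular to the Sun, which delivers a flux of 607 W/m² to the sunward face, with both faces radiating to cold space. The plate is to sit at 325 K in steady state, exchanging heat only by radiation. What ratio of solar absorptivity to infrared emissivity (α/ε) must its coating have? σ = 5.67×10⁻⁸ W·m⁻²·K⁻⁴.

Balance: αS·A = εσ·2A·T⁴ ⇒ α/ε = 2σT⁴/S.
α/ε = 2·5.67×10⁻⁸·(325)⁴/607 = 2·5.67×10⁻⁸·1.116×10¹⁰/607.

α/ε ≈ 2.08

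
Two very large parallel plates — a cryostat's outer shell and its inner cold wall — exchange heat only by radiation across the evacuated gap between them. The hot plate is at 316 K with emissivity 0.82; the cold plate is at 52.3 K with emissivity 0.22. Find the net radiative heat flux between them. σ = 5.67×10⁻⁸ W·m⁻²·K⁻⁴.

For two infinite grey parallel plates, q = σ(T₁⁴ − T₂⁴)/(1/ε₁ + 1/ε₂ − 1).
T₁⁴ − T₂⁴ = 9.971×10⁹ − 7.482×10⁶ = 9.964×10⁹ K⁴.
1/ε₁ + 1/ε₂ − 1 = 1.220 + 4.545 − 1 = 4.765.
q = 5.67×10⁻⁸ × 9.964×10⁹ / 4.765.

q ≈ 119 W/m²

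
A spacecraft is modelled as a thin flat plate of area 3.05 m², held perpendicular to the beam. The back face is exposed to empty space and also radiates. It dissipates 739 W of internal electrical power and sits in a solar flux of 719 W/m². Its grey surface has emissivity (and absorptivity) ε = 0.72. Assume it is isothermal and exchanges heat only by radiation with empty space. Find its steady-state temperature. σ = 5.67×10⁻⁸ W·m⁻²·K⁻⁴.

T ≈ 311 K

At steady state, absorbed solar power + internal power = radiated power.
Absorbed: α·S·A_cross = 0.72·719·3.050 = 1579 W (cross-section A).
Total input = 1579 + 739 = 2318 W.
Radiated: εσ·A_surf·T⁴ with A_surf = 2A = 6.100 m².
T⁴ = 2318/(0.72·5.67×10⁻⁸·6.100) = 9.308×10⁹ K⁴.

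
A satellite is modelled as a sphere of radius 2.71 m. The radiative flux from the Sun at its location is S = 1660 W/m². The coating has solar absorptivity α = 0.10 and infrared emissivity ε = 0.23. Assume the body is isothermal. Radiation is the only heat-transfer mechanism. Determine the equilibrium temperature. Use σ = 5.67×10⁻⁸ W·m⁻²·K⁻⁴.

At equilibrium, absorbed power = emitted power.
Absorbing cross-section = πr² = 23.07 m²; emitting surface = 4πr² = 92.29 m² (ratio 4).
αS·A_cross = εσ·A_surf·T⁴  ⇒  T⁴ = αS/(ε·4σ).
T⁴ = 0.100·1660/(0.23·4·5.67×10⁻⁸) = 3.182×10⁹ K⁴.
T = (3.182×10⁹)^(1/4).

T ≈ 238 K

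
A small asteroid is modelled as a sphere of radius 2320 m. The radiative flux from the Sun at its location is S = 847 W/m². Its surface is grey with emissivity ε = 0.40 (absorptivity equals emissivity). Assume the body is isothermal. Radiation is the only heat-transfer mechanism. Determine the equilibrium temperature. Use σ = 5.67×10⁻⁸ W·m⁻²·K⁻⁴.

T ≈ 247 K

At equilibrium, absorbed power = emitted power.
Absorbing cross-section = πr² = 1.691×10⁷ m²; emitting surface = 4πr² = 6.764×10⁷ m² (ratio 4).
εS·A_cross = εσ·A_surf·T⁴  ⇒  T⁴ = S/(4σ)   (ε cancels).
T⁴ = 847/(4·5.67×10⁻⁸) = 3.735×10⁹ K⁴.
T = (3.735×10⁹)^(1/4).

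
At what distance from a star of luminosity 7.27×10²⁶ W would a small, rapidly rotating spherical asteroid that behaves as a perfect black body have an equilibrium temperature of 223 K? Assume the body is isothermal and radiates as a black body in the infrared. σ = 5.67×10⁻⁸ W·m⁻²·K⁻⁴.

d ≈ 3.21×10¹¹ m

For an isothermal black-emitting sphere, (1−a)S·πr² = σ·4πr²·T⁴ ⇒ S = 4σT⁴/(1−a).
S = 4·5.67×10⁻⁸·(223)⁴/1.00 = 560.9 W/m².
Flux falls as S = L/(4πd²), so d = √(L/(4πS)) = √(7.27×10²⁶/(4π·560.9)).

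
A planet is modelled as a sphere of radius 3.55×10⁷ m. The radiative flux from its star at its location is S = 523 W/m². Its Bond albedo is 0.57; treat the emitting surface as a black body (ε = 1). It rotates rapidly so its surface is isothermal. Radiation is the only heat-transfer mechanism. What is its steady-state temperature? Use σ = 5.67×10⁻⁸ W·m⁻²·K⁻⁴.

At equilibrium, absorbed power = emitted power.
Absorbing cross-section = πr² = 3.959×10¹⁵ m²; emitting surface = 4πr² = 1.584×10¹⁶ m² (ratio 4).
(1−a)S·A_cross = εσ·A_surf·T⁴  ⇒  T⁴ = (1−a)S/(4σ).
T⁴ = 0.430·523/(4·5.67×10⁻⁸) = 9.916×10⁸ K⁴.
T = (9.916×10⁸)^(1/4).

T ≈ 177 K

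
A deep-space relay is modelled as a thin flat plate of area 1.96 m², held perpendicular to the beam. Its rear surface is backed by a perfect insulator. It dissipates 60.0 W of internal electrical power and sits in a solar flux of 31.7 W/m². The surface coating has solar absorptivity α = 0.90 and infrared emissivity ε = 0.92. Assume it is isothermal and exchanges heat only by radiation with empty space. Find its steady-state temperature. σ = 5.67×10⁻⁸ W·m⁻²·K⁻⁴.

T ≈ 183 K

At steady state, absorbed solar power + internal power = radiated power.
Absorbed: α·S·A_cross = 0.90·31.7·1.960 = 55.92 W (cross-section A).
Total input = 55.92 + 60.0 = 115.9 W.
Radiated: εσ·A_surf·T⁴ with A_surf = A = 1.960 m².
T⁴ = 115.9/(0.92·5.67×10⁻⁸·1.960) = 1.134×10⁹ K⁴.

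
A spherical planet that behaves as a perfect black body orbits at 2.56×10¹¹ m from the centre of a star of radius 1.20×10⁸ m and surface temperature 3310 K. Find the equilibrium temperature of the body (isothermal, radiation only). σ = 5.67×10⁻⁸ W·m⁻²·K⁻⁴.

T ≈ 50.7 K

The star's surface emits σT_*⁴; at distance d the flux is S = σT_*⁴(R_*/d)².
S = 5.67×10⁻⁸·(3310)⁴·(1.20×10⁸/2.56×10¹¹)² = 1.495 W/m².
For an isothermal sphere T⁴ = (1−a)S/(4σ) = 6.594×10⁶ K⁴.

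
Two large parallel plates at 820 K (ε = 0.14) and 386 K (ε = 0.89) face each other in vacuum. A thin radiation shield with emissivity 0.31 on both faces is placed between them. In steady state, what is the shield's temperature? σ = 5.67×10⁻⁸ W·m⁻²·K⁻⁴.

In steady state the net flux on the hot side equals that on the cold side.
σ(T₁⁴−T_s⁴)/D₁ = σ(T_s⁴−T₂⁴)/D₂, with D₁ = 1/ε₁+1/ε_s−1 = 9.369, D₂ = 1/ε_s+1/ε₂−1 = 3.349.
Solve for T_s⁴: T_s⁴ = (D₂·T₁⁴ + D₁·T₂⁴)/(D₁+D₂) = 1.354×10¹¹ K⁴.

T_s ≈ 607 K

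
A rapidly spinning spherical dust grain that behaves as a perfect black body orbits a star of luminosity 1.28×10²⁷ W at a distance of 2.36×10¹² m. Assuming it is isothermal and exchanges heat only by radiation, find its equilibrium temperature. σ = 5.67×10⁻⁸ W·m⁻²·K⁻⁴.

First find the stellar flux at distance d: S = L/(4πd²) = 1.28×10²⁷/(4π·(2.36×10¹²)²) = 18.29 W/m².
For an isothermal sphere, absorbed (1−a)S·πr² = emitted σ·4πr²·T⁴, so T⁴ = (1−a)S/(4σ).
T⁴ = 1.00·18.29/(4·5.67×10⁻⁸) = 8.064×10⁷ K⁴.

T ≈ 94.8 K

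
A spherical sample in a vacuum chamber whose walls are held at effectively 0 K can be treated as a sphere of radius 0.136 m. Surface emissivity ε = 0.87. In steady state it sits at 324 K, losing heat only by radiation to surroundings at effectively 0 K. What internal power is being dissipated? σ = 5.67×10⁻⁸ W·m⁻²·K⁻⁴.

Steady state: P = εσA T⁴.
A = 4πr² = 0.2324 m²; T⁴ = (324)⁴ = 1.102×10¹⁰ K⁴.
P = 0.87 × 5.67×10⁻⁸ × 0.2324 × 1.102×10¹⁰.

P ≈ 126 W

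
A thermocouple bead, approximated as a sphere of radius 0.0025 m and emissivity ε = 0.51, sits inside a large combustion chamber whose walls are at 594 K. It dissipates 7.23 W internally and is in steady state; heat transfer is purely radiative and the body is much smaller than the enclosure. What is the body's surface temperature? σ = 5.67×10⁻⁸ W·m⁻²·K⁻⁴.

T ≈ 1350 K

For a small grey body in a large enclosure, net radiated power = εσA(T⁴ − T_w⁴).
Steady state: P = εσA(T⁴ − T_w⁴) with A = 4πr² = 7.854×10⁻⁵ m².
T⁴ = P/(εσA) + T_w⁴ = 7.23/(0.51·5.67×10⁻⁸·7.854×10⁻⁵) + (594)⁴
    = 3.183×10¹² + 1.245×10¹¹ = 3.308×10¹² K⁴.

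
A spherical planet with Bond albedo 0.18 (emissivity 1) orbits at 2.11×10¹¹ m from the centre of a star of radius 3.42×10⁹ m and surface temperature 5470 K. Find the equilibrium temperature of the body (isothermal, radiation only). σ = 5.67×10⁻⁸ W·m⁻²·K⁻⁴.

T ≈ 469 K

The star's surface emits σT_*⁴; at distance d the flux is S = σT_*⁴(R_*/d)².
S = 5.67×10⁻⁸·(5470)⁴·(3.42×10⁹/2.11×10¹¹)² = 13340 W/m².
For an isothermal sphere T⁴ = (1−a)S/(4σ) = 4.822×10¹⁰ K⁴.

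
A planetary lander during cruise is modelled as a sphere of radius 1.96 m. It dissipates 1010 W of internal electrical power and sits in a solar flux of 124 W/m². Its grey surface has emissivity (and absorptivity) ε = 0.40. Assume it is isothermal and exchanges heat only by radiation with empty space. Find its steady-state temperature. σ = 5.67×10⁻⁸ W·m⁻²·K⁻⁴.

At steady state, absorbed solar power + internal power = radiated power.
Absorbed: α·S·A_cross = 0.40·124·12.07 = 598.6 W (cross-section πr²).
Total input = 598.6 + 1010 = 1609 W.
Radiated: εσ·A_surf·T⁴ with A_surf = 4πr² = 48.27 m².
T⁴ = 1609/(0.40·5.67×10⁻⁸·48.27) = 1.469×10⁹ K⁴.

T ≈ 196 K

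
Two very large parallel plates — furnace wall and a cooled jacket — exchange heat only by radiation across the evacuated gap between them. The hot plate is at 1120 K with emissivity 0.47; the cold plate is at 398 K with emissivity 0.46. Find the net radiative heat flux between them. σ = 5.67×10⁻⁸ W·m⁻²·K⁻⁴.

q ≈ 26600 W/m²

For two infinite grey parallel plates, q = σ(T₁⁴ − T₂⁴)/(1/ε₁ + 1/ε₂ − 1).
T₁⁴ − T₂⁴ = 1.574×10¹² − 2.509×10¹⁰ = 1.548×10¹² K⁴.
1/ε₁ + 1/ε₂ − 1 = 2.128 + 2.174 − 1 = 3.302.
q = 5.67×10⁻⁸ × 1.548×10¹² / 3.302.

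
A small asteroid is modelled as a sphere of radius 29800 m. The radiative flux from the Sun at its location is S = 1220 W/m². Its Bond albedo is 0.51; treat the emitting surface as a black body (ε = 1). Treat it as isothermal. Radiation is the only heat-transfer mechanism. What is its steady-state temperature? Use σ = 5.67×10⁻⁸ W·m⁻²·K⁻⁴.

T ≈ 227 K

At equilibrium, absorbed power = emitted power.
Absorbing cross-section = πr² = 2.790×10⁹ m²; emitting surface = 4πr² = 1.116×10¹⁰ m² (ratio 4).
(1−a)S·A_cross = εσ·A_surf·T⁴  ⇒  T⁴ = (1−a)S/(4σ).
T⁴ = 0.490·1220/(4·5.67×10⁻⁸) = 2.636×10⁹ K⁴.
T = (2.636×10⁹)^(1/4).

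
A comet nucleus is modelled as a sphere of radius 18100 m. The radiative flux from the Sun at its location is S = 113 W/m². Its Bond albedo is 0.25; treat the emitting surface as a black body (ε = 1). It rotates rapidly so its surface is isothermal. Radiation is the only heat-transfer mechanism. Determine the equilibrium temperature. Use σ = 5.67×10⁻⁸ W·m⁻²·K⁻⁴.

At equilibrium, absorbed power = emitted power.
Absorbing cross-section = πr² = 1.029×10⁹ m²; emitting surface = 4πr² = 4.117×10⁹ m² (ratio 4).
(1−a)S·A_cross = εσ·A_surf·T⁴  ⇒  T⁴ = (1−a)S/(4σ).
T⁴ = 0.750·113/(4·5.67×10⁻⁸) = 3.737×10⁸ K⁴.
T = (3.737×10⁸)^(1/4).

T ≈ 139 K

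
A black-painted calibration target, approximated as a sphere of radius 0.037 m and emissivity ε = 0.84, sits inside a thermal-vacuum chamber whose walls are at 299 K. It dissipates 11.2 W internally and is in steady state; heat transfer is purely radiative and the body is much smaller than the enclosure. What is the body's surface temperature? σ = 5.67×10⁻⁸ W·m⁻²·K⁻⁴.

For a small grey body in a large enclosure, net radiated power = εσA(T⁴ − T_w⁴).
Steady state: P = εσA(T⁴ − T_w⁴) with A = 4πr² = 0.01720 m².
T⁴ = P/(εσA) + T_w⁴ = 11.2/(0.84·5.67×10⁻⁸·0.01720) + (299)⁴
    = 1.367×10¹⁰ + 7.993×10⁹ = 2.166×10¹⁰ K⁴.

T ≈ 384 K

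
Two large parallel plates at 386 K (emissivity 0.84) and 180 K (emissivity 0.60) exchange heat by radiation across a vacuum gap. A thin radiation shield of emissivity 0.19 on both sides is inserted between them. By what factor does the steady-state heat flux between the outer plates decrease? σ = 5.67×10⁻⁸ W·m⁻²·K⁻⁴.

factor ≈ 6.13

Without shield: q₀ = σΔ(T⁴)/(1/ε₁+1/ε₂−1) with denominator 1.857.
With shield the two gaps are in series; the resistances add: (1/ε₁+1/ε_s−1)+(1/ε_s+1/ε₂−1) = 5.454+5.930 = 11.38.
Heat-flux ratio q₀/q = 11.38/1.857.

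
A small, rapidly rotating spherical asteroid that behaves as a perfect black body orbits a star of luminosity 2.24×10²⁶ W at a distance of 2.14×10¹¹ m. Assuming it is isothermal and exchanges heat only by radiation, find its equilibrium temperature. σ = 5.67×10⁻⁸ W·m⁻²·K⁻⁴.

T ≈ 204 K

First find the stellar flux at distance d: S = L/(4πd²) = 2.24×10²⁶/(4π·(2.14×10¹¹)²) = 389.2 W/m².
For an isothermal sphere, absorbed (1−a)S·πr² = emitted σ·4πr²·T⁴, so T⁴ = (1−a)S/(4σ).
T⁴ = 1.00·389.2/(4·5.67×10⁻⁸) = 1.716×10⁹ K⁴.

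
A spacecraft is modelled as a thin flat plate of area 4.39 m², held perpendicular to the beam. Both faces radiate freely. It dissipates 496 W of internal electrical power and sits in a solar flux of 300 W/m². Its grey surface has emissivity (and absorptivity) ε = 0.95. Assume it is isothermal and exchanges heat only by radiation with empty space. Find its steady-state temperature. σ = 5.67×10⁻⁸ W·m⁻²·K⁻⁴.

T ≈ 247 K

At steady state, absorbed solar power + internal power = radiated power.
Absorbed: α·S·A_cross = 0.95·300·4.390 = 1251 W (cross-section A).
Total input = 1251 + 496 = 1747 W.
Radiated: εσ·A_surf·T⁴ with A_surf = 2A = 8.780 m².
T⁴ = 1747/(0.95·5.67×10⁻⁸·8.780) = 3.694×10⁹ K⁴.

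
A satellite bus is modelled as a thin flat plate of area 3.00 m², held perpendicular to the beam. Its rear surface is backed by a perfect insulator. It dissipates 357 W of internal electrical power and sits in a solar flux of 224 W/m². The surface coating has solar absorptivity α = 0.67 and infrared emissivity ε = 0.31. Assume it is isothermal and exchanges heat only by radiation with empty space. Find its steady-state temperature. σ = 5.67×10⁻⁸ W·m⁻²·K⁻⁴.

At steady state, absorbed solar power + internal power = radiated power.
Absorbed: α·S·A_cross = 0.67·224·3.000 = 450.2 W (cross-section A).
Total input = 450.2 + 357 = 807.2 W.
Radiated: εσ·A_surf·T⁴ with A_surf = A = 3.000 m².
T⁴ = 807.2/(0.31·5.67×10⁻⁸·3.000) = 1.531×10¹⁰ K⁴.

T ≈ 352 K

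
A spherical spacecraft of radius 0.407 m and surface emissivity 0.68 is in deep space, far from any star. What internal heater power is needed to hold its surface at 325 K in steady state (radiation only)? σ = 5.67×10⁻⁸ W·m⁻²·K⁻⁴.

P = εσ·4πr²·T⁴.
4πr² = 2.082 m²; T⁴ = 1.116×10¹⁰ K⁴.
P = 0.68·5.67×10⁻⁸·2.082·1.116×10¹⁰.

P ≈ 895 W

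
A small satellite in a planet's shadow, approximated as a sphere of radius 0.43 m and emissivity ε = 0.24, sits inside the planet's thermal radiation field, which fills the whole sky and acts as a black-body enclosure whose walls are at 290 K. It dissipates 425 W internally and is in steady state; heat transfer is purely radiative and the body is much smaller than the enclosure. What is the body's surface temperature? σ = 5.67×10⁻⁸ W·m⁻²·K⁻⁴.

T ≈ 378 K

For a small grey body in a large enclosure, net radiated power = εσA(T⁴ − T_w⁴).
Steady state: P = εσA(T⁴ − T_w⁴) with A = 4πr² = 2.324 m².
T⁴ = P/(εσA) + T_w⁴ = 425/(0.24·5.67×10⁻⁸·2.324) + (290)⁴
    = 1.344×10¹⁰ + 7.073×10⁹ = 2.051×10¹⁰ K⁴.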